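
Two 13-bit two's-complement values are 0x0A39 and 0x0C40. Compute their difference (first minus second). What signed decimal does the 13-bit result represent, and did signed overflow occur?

0x0A39 = 0101000111001 = 2617 (signed)
0x0C40 = 0110001000000 = 3136 (signed)
Subtract via negate-and-add: invert 0110001000000 + 1 = 1001111000000 (i.e. -3136).
  0101000111001
+ 1001111000000
= 1110111111001
Result 1110111111001: MSB = 1 → 7673 − 8192 = -519.
Addends (after negating the subtrahend) have opposite signs, so signed overflow cannot occur.

-519; no overflow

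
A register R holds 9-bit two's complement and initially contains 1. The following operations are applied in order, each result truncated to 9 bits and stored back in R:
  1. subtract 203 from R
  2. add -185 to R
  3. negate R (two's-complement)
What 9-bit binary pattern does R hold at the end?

Start: R = 1 = 000000001.
R = 1 − 203 = -202 = 100110110
R = -202 + (-185) = -387; wraps to 125 = 001111101
R = −(125) = -125 = 110000011

110000011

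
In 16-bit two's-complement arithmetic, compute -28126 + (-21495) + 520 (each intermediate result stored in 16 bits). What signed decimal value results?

16435

-28126 + (-21495) = -49621 → wraps to 15915 (0011111000101011)
15915 + 520 = 16435 (0100000000110011)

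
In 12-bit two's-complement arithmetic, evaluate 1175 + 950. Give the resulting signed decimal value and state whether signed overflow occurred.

1175 → 010010010111
950 → 001110110110
  010010010111
+ 001110110110
= 100001001101
Result 100001001101: MSB = 1 → 2125 − 4096 = -1971.
Both addends are non-negative but the stored result is negative: signed overflow. The true value 1175 + 950 = 2125 lies outside [-2048, 2047].

-1971; overflow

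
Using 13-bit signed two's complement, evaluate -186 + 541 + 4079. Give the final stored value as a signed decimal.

-3758

-186 + 541 = 355 (0000101100011)
355 + 4079 = 4434 → wraps to -3758 (1000101010010)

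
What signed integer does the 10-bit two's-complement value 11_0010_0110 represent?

MSB is 1, so the value is negative.
Unsigned reading: 806. Subtract 2^10 = 1024: 806 − 1024 = -218.

-218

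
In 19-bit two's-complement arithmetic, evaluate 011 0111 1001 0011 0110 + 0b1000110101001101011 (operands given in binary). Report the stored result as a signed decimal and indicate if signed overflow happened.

011 0111 1001 0011 0110 → 0110111100100110110 = 227638 (signed)
0b1000110101001101011 → 1000110101001101011 = -234901 (signed)
  0110111100100110110
+ 1000110101001101011
= 1111110001110100001
Result 1111110001110100001: MSB = 1 → 517025 − 524288 = -7263.
Addends have opposite signs, so signed overflow cannot occur.

-7263; no overflow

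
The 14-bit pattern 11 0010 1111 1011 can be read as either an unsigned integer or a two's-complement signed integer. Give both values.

Unsigned: 11001011111011 = 13051.
Signed: MSB=1 → 13051 − 16384 = -3333.

unsigned = 13051, signed = -3333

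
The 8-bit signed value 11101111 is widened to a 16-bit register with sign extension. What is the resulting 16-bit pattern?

1111111111101111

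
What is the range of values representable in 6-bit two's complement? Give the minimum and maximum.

min = -32, max = 31

Minimum: −2^5 = -32.
Maximum: 2^5 − 1 = 31.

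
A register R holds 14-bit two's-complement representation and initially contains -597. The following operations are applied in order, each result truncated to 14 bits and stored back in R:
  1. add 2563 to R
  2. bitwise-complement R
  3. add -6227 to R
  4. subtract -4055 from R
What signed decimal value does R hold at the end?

Start: R = -597 = 11110110101011.
R = -597 + 2563 = 1966 = 00011110101110
R = NOT 00011110101110 = 11100001010001 = -1967
R = -1967 + (-6227) = -8194; wraps to 8190 = 01111111111110
R = 8190 − (-4055) = 12245; wraps to -4139 = 10111111010101

-4139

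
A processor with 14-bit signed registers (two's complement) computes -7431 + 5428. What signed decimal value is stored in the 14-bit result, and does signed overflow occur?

-2003; no overflow

-7431 → 10001011111001
5428 → 01010100110100
  10001011111001
+ 01010100110100
= 11100000101101
Result 11100000101101: MSB = 1 → 14381 − 16384 = -2003.
Addends have opposite signs, so signed overflow cannot occur.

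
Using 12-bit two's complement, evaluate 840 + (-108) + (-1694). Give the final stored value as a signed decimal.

-962

840 + (-108) = 732 (001011011100)
732 + (-1694) = -962 (110000111110)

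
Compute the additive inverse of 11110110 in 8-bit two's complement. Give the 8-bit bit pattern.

00001010

Invert: 00001001. Add 1: 00001010.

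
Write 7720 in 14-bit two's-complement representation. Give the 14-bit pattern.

01111000101000

7720 is non-negative, so write it directly in 14 bits: 01111000101000.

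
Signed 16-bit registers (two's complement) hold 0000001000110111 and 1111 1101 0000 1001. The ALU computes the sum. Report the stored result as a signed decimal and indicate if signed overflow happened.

0000001000110111 = 567 (signed)
1111 1101 0000 1001 → 1111110100001001 = -759 (signed)
  0000001000110111
+ 1111110100001001
= 1111111101000000
Result 1111111101000000: MSB = 1 → 65344 − 65536 = -192.
Addends have opposite signs, so signed overflow cannot occur.

-192; no overflow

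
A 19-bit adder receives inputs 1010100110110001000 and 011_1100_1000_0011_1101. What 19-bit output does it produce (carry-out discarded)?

0010001010111000101

  1010100110110001000
+ 0111100100000111101
= 0010001010111000101  (discard carry-out 1)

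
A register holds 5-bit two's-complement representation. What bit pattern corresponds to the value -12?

10100

|-12| = 12 = 01100 in 5 bits.
Invert the bits: 10011. Add 1: 10100.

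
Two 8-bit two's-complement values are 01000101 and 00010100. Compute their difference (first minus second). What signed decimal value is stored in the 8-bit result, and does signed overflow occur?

01000101 = 69 (signed)
00010100 = 20 (signed)
Subtract via negate-and-add: invert 00010100 + 1 = 11101100 (i.e. -20).
  01000101
+ 11101100
= 00110001  (discard carry-out 1)
Result 00110001: MSB = 0 → value 49.
Addends (after negating the subtrahend) have opposite signs, so signed overflow cannot occur.

49; no overflow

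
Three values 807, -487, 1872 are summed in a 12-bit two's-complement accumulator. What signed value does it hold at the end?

-1904

807 + (-487) = 320 (000101000000)
320 + 1872 = 2192 → wraps to -1904 (100010010000)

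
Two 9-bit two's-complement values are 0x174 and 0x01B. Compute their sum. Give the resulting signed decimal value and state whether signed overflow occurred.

-113; no overflow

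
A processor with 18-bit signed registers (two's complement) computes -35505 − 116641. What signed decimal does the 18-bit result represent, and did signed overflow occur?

-35505 → 110111010101001111
116641 → 011100011110100001
Subtract via negate-and-add: invert 011100011110100001 + 1 = 100011100001011111 (i.e. -116641).
  110111010101001111
+ 100011100001011111
= 011010110110101110  (discard carry-out 1)
Result 011010110110101110: MSB = 0 → value 109998.
Both addends (after negating the subtrahend) are negative but the stored result is non-negative: signed overflow. The true value -35505 − 116641 = -152146 lies outside [-131072, 131071].

109998; overflow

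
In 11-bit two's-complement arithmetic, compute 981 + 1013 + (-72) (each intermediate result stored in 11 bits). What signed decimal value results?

-126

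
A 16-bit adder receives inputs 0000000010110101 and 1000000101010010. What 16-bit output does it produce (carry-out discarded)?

  0000000010110101
+ 1000000101010010
= 1000001000000111

1000001000000111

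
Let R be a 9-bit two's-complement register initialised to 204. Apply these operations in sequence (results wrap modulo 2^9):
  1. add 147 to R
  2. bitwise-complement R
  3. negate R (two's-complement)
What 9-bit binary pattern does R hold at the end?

Start: R = 204 = 011001100.
R = 204 + 147 = 351; wraps to -161 = 101011111
R = NOT 101011111 = 010100000 = 160
R = −(160) = -160 = 101100000

101100000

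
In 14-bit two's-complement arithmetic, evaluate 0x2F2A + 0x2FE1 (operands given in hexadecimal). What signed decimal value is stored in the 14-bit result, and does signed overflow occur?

0x2F2A = 10111100101010 = -4310 (signed)
0x2FE1 = 10111111100001 = -4127 (signed)
  10111100101010
+ 10111111100001
= 01111100001011  (discard carry-out 1)
Result 01111100001011: MSB = 0 → value 7947.
Both addends are negative but the stored result is non-negative: signed overflow. The true value -4310 + (-4127) = -8437 lies outside [-8192, 8191].

7947; overflow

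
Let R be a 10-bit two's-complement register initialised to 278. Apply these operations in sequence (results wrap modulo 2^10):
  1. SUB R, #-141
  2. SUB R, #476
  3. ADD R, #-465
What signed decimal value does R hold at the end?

Start: R = 278 = 0100010110.
R = 278 − (-141) = 419 = 0110100011
R = 419 − 476 = -57 = 1111000111
R = -57 + (-465) = -522; wraps to 502 = 0111110110

502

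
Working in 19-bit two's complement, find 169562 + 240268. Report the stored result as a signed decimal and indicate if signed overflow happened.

169562 → 0101001011001011010
240268 → 0111010101010001100
  0101001011001011010
+ 0111010101010001100
= 1100100000011100110
Result 1100100000011100110: MSB = 1 → 409830 − 524288 = -114458.
Both addends are non-negative but the stored result is negative: signed overflow. The true value 169562 + 240268 = 409830 lies outside [-262144, 262143].

-114458; overflow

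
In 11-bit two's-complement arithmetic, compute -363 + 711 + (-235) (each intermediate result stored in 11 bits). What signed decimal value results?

113

-363 + 711 = 348 (00101011100)
348 + (-235) = 113 (00001110001)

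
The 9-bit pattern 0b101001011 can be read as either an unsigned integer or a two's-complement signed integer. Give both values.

Unsigned: 101001011 = 331.
Signed: MSB=1 → 331 − 512 = -181.

unsigned = 331, signed = -181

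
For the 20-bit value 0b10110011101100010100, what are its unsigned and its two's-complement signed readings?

Unsigned: 10110011101100010100 = 736020.
Signed: MSB=1 → 736020 − 1048576 = -312556.

unsigned = 736020, signed = -312556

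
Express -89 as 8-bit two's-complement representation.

10100111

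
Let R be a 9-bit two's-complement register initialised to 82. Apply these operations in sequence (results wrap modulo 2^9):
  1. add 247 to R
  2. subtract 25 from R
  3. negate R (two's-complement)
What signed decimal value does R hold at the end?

208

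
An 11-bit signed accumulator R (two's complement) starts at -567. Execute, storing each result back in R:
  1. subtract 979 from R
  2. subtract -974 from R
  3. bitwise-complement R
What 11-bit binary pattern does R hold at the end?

01000111011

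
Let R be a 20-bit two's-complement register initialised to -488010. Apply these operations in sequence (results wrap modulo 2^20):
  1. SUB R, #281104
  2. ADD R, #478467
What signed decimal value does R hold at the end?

-290647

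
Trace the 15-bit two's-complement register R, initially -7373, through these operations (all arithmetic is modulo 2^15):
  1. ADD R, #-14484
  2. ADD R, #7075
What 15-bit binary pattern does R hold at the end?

Start: R = -7373 = 110001100110011.
R = -7373 + (-14484) = -21857; wraps to 10911 = 010101010011111
R = 10911 + 7075 = 17986; wraps to -14782 = 100011001000010

100011001000010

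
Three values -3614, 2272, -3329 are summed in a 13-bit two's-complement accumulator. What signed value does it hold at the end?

3521

-3614 + 2272 = -1342 (1101011000010)
-1342 + (-3329) = -4671 → wraps to 3521 (0110111000001)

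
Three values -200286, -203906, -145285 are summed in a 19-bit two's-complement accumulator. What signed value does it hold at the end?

-200286 + (-203906) = -404192 → wraps to 120096 (0011101010100100000)
120096 + (-145285) = -25189 (1111001110110011011)

-25189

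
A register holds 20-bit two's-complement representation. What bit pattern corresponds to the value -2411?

|-2411| = 2411 = 00000000100101101011 in 20 bits.
Invert the bits: 11111111011010010100. Add 1: 11111111011010010101.

11111111011010010101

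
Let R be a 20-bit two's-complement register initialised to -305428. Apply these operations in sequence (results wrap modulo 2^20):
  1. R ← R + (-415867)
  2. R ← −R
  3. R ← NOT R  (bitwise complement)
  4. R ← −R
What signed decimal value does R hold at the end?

Start: R = -305428 = 10110101011011101100.
R = -305428 + (-415867) = -721295; wraps to 327281 = 01001111111001110001
R = −(327281) = -327281 = 10110000000110001111
R = NOT 10110000000110001111 = 01001111111001110000 = 327280
R = −(327280) = -327280 = 10110000000110010000

-327280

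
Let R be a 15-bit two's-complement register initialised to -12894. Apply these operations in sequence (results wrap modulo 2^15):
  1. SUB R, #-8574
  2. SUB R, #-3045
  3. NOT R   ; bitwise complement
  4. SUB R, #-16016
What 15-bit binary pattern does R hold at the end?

Start: R = -12894 = 100110110100010.
R = -12894 − (-8574) = -4320 = 110111100100000
R = -4320 − (-3045) = -1275 = 111101100000101
R = NOT 111101100000101 = 000010011111010 = 1274
R = 1274 − (-16016) = 17290; wraps to -15478 = 100001110001010

100001110001010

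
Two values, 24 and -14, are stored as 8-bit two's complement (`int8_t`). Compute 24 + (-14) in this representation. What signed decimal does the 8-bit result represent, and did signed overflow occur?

24 → 00011000
-14 → 11110010
  00011000
+ 11110010
= 00001010  (discard carry-out 1)
Result 00001010: MSB = 0 → value 10.
Addends have opposite signs, so signed overflow cannot occur.

10; no overflow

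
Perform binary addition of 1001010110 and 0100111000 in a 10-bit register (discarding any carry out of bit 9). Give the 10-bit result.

1110001110

  1001010110
+ 0100111000
= 1110001110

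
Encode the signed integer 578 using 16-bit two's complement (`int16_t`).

0000001001000010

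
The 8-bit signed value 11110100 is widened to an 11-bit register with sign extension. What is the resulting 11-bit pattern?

11111110100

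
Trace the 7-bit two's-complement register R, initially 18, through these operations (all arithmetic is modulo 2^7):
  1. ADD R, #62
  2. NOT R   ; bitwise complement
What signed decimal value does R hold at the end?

Start: R = 18 = 0010010.
R = 18 + 62 = 80; wraps to -48 = 1010000
R = NOT 1010000 = 0101111 = 47

47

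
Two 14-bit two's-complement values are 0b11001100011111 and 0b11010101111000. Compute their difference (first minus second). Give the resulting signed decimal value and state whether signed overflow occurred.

0b11001100011111 → 11001100011111 = -3297 (signed)
0b11010101111000 → 11010101111000 = -2696 (signed)
Subtract via negate-and-add: invert 11010101111000 + 1 = 00101010001000 (i.e. 2696).
  11001100011111
+ 00101010001000
= 11110110100111
Result 11110110100111: MSB = 1 → 15783 − 16384 = -601.
Addends (after negating the subtrahend) have opposite signs, so signed overflow cannot occur.

-601; no overflow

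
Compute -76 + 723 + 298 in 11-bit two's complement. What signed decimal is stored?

-76 + 723 = 647 (01010000111)
647 + 298 = 945 (01110110001)

945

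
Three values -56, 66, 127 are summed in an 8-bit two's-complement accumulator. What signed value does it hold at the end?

-119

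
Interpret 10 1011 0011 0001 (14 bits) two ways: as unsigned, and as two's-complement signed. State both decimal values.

unsigned = 11057, signed = -5327

Unsigned: 10101100110001 = 11057.
Signed: MSB=1 → 11057 − 16384 = -5327.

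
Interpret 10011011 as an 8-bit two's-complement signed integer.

MSB is 1, so the value is negative.
Unsigned reading: 155. Subtract 2^8 = 256: 155 − 256 = -101.

-101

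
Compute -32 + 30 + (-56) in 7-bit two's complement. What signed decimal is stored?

-32 + 30 = -2 (1111110)
-2 + (-56) = -58 (1000110)

-58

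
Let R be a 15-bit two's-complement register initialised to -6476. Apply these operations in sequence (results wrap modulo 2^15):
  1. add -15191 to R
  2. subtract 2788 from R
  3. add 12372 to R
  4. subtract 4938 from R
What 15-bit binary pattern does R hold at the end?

011110110000011

Start: R = -6476 = 110011010110100.
R = -6476 + (-15191) = -21667; wraps to 11101 = 010101101011101
R = 11101 − 2788 = 8313 = 010000001111001
R = 8313 + 12372 = 20685; wraps to -12083 = 101000011001101
R = -12083 − 4938 = -17021; wraps to 15747 = 011110110000011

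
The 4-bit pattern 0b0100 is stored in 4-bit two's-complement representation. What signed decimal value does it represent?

4

MSB is 0, so the value is non-negative: 0100 = 4.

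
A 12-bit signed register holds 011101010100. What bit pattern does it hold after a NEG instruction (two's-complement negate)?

100010101100

Invert: 100010101011. Add 1: 100010101100.
Check: 011101010100 = 1876, 100010101100 = -1876.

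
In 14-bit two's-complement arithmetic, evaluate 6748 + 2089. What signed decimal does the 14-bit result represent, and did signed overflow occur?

-7547; overflow

6748 → 01101001011100
2089 → 00100000101001
  01101001011100
+ 00100000101001
= 10001010000101
Result 10001010000101: MSB = 1 → 8837 − 16384 = -7547.
Both addends are non-negative but the stored result is negative: signed overflow. The true value 6748 + 2089 = 8837 lies outside [-8192, 8191].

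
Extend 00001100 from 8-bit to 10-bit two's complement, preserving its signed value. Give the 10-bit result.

MSB of 00001100 is 0; replicate it into the new high bits.
00|00001100 → 0000001100 (still 12).

0000001100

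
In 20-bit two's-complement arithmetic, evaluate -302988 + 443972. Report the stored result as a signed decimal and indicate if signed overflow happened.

140984; no overflow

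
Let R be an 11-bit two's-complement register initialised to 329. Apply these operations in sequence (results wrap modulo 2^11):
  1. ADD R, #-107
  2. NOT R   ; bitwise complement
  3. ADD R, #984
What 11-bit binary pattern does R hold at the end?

Start: R = 329 = 00101001001.
R = 329 + (-107) = 222 = 00011011110
R = NOT 00011011110 = 11100100001 = -223
R = -223 + 984 = 761 = 01011111001

01011111001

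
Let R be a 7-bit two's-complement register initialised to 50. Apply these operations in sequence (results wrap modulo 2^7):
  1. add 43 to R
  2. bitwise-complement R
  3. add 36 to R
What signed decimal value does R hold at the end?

-58

Start: R = 50 = 0110010.
R = 50 + 43 = 93; wraps to -35 = 1011101
R = NOT 1011101 = 0100010 = 34
R = 34 + 36 = 70; wraps to -58 = 1000110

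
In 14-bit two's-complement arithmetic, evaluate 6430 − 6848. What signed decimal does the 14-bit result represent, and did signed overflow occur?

-418; no overflow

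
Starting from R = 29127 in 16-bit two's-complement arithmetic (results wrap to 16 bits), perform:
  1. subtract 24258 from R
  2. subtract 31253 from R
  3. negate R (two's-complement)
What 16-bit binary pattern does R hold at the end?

Start: R = 29127 = 0111000111000111.
R = 29127 − 24258 = 4869 = 0001001100000101
R = 4869 − 31253 = -26384 = 1001100011110000
R = −(-26384) = 26384 = 0110011100010000

0110011100010000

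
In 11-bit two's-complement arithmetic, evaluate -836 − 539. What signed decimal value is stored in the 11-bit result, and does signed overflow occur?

-836 → 10010111100
539 → 01000011011
Subtract via negate-and-add: invert 01000011011 + 1 = 10111100101 (i.e. -539).
  10010111100
+ 10111100101
= 01010100001  (discard carry-out 1)
Result 01010100001: MSB = 0 → value 673.
Both addends (after negating the subtrahend) are negative but the stored result is non-negative: signed overflow. The true value -836 − 539 = -1375 lies outside [-1024, 1023].

673; overflow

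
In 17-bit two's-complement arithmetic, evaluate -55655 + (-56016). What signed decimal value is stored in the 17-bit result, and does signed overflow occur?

19401; overflow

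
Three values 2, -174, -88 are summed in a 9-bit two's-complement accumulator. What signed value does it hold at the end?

2 + (-174) = -172 (101010100)
-172 + (-88) = -260 → wraps to 252 (011111100)

252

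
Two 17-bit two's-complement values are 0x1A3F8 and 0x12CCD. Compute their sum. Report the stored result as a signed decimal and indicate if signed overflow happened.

53445; overflow

0x1A3F8 = 11010001111111000 = -23560 (signed)
0x12CCD = 10010110011001101 = -54067 (signed)
  11010001111111000
+ 10010110011001101
= 01101000011000101  (discard carry-out 1)
Result 01101000011000101: MSB = 0 → value 53445.
Both addends are negative but the stored result is non-negative: signed overflow. The true value -23560 + (-54067) = -77627 lies outside [-65536, 65535].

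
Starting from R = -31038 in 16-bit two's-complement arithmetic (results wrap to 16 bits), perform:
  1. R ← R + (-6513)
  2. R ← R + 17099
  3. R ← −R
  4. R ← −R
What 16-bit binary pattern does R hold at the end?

Start: R = -31038 = 1000011011000010.
R = -31038 + (-6513) = -37551; wraps to 27985 = 0110110101010001
R = 27985 + 17099 = 45084; wraps to -20452 = 1011000000011100
R = −(-20452) = 20452 = 0100111111100100
R = −(20452) = -20452 = 1011000000011100

1011000000011100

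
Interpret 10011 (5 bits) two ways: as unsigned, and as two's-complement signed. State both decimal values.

unsigned = 19, signed = -13

Unsigned: 10011 = 19.
Signed: MSB=1 → 19 − 32 = -13.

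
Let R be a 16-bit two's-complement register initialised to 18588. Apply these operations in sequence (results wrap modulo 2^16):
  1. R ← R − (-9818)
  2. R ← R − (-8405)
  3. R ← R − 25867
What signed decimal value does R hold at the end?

10944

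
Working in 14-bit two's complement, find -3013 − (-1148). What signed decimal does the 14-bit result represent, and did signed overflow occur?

-3013 → 11010000111011
-1148 → 11101110000100
Subtract via negate-and-add: invert 11101110000100 + 1 = 00010001111100 (i.e. 1148).
  11010000111011
+ 00010001111100
= 11100010110111
Result 11100010110111: MSB = 1 → 14519 − 16384 = -1865.
Addends (after negating the subtrahend) have opposite signs, so signed overflow cannot occur.

-1865; no overflow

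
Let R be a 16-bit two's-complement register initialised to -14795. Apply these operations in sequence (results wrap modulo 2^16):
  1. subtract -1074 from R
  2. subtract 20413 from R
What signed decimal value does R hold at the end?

31402

Start: R = -14795 = 1100011000110101.
R = -14795 − (-1074) = -13721 = 1100101001100111
R = -13721 − 20413 = -34134; wraps to 31402 = 0111101010101010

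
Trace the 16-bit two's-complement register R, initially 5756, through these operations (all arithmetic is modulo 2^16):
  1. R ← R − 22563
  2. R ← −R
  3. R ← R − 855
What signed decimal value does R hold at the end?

Start: R = 5756 = 0001011001111100.
R = 5756 − 22563 = -16807 = 1011111001011001
R = −(-16807) = 16807 = 0100000110100111
R = 16807 − 855 = 15952 = 0011111001010000

15952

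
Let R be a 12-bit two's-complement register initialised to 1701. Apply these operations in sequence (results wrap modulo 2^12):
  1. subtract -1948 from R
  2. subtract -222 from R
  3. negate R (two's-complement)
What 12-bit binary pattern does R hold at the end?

000011100001

Start: R = 1701 = 011010100101.
R = 1701 − (-1948) = 3649; wraps to -447 = 111001000001
R = -447 − (-222) = -225 = 111100011111
R = −(-225) = 225 = 000011100001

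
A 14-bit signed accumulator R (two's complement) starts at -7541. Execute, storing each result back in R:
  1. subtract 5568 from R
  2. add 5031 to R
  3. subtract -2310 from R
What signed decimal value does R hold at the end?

-5768

Start: R = -7541 = 10001010001011.
R = -7541 − 5568 = -13109; wraps to 3275 = 00110011001011
R = 3275 + 5031 = 8306; wraps to -8078 = 10000001110010
R = -8078 − (-2310) = -5768 = 10100101111000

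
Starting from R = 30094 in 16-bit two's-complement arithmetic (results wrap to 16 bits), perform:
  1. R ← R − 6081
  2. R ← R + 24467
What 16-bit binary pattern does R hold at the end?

1011110101100000

Start: R = 30094 = 0111010110001110.
R = 30094 − 6081 = 24013 = 0101110111001101
R = 24013 + 24467 = 48480; wraps to -17056 = 1011110101100000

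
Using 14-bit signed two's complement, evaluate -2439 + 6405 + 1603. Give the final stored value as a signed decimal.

-2439 + 6405 = 3966 (00111101111110)
3966 + 1603 = 5569 (01010111000001)

5569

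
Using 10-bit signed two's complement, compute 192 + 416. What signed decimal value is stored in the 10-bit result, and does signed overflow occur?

192 → 0011000000
416 → 0110100000
  0011000000
+ 0110100000
= 1001100000
Result 1001100000: MSB = 1 → 608 − 1024 = -416.
Both addends are non-negative but the stored result is negative: signed overflow. The true value 192 + 416 = 608 lies outside [-512, 511].

-416; overflow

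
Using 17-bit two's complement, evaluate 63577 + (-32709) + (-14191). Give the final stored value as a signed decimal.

16677

63577 + (-32709) = 30868 (00111100010010100)
30868 + (-14191) = 16677 (00100000100100101)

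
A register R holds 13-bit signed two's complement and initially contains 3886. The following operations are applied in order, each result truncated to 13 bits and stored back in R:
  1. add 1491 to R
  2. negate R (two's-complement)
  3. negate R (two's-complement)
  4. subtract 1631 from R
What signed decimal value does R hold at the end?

Start: R = 3886 = 0111100101110.
R = 3886 + 1491 = 5377; wraps to -2815 = 1010100000001
R = −(-2815) = 2815 = 0101011111111
R = −(2815) = -2815 = 1010100000001
R = -2815 − 1631 = -4446; wraps to 3746 = 0111010100010

3746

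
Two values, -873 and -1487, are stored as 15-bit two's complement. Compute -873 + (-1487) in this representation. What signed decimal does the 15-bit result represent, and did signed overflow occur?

-2360; no overflow

-873 → 111110010010111
-1487 → 111101000110001
  111110010010111
+ 111101000110001
= 111011011001000  (discard carry-out 1)
Result 111011011001000: MSB = 1 → 30408 − 32768 = -2360.
Both addends are negative and so is the stored result: no signed overflow.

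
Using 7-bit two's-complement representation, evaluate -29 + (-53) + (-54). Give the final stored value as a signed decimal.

-8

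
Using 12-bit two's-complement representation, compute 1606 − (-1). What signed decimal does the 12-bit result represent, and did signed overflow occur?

1606 → 011001000110
-1 → 111111111111
Subtract via negate-and-add: invert 111111111111 + 1 = 000000000001 (i.e. 1).
  011001000110
+ 000000000001
= 011001000111
Result 011001000111: MSB = 0 → value 1607.
Both addends (after negating the subtrahend) are non-negative and so is the stored result: no signed overflow.

1607; no overflow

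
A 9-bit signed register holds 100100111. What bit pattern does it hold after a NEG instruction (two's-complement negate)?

Invert: 011011000. Add 1: 011011001.
Check: 100100111 = -217, 011011001 = 217.

011011001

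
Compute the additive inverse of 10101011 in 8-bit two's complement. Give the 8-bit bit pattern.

01010101

Invert: 01010100. Add 1: 01010101.
Check: 10101011 = -85, 01010101 = 85.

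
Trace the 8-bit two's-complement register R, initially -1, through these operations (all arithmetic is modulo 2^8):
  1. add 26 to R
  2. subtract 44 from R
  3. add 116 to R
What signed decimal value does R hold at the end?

Start: R = -1 = 11111111.
R = -1 + 26 = 25 = 00011001
R = 25 − 44 = -19 = 11101101
R = -19 + 116 = 97 = 01100001

97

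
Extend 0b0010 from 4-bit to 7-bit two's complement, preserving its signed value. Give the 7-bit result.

0000010

MSB of 0010 is 0; replicate it into the new high bits.
000|0010 → 0000010 (still 2).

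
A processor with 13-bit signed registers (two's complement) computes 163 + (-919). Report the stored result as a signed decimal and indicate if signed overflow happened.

163 → 0000010100011
-919 → 1110001101001
  0000010100011
+ 1110001101001
= 1110100001100
Result 1110100001100: MSB = 1 → 7436 − 8192 = -756.
Addends have opposite signs, so signed overflow cannot occur.

-756; no overflow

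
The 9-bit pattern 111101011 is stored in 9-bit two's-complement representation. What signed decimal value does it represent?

MSB is 1, so the value is negative.
Invert: 000010100. Add 1: 000010101 = 21. So the value is −21.

-21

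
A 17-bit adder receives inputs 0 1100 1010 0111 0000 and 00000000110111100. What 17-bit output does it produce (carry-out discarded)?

01100110000101100

  01100101001110000
+ 00000000110111100
= 01100110000101100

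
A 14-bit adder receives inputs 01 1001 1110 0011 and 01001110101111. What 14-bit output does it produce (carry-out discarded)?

10110110010010

  01100111100011
+ 01001110101111
= 10110110010010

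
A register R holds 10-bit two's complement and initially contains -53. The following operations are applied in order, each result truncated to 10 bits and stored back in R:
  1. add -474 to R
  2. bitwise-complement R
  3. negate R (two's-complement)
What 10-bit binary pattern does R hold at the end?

0111110010

Start: R = -53 = 1111001011.
R = -53 + (-474) = -527; wraps to 497 = 0111110001
R = NOT 0111110001 = 1000001110 = -498
R = −(-498) = 498 = 0111110010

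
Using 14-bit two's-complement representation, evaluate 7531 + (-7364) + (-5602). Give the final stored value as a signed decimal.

7531 + (-7364) = 167 (00000010100111)
167 + (-5602) = -5435 (10101011000101)

-5435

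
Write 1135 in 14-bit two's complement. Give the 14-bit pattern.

1135 is non-negative, so write it directly in 14 bits: 00010001101111.

00010001101111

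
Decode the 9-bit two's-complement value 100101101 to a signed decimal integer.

-211

MSB is 1, so the value is negative.
Invert: 011010010. Add 1: 011010011 = 211. So the value is −211.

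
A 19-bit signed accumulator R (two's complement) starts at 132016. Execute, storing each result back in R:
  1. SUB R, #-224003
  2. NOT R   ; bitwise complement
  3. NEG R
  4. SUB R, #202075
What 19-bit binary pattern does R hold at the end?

0100101100101011001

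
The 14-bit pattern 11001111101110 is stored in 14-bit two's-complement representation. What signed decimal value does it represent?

-3090

MSB is 1, so the value is negative.
Unsigned reading: 13294. Subtract 2^14 = 16384: 13294 − 16384 = -3090.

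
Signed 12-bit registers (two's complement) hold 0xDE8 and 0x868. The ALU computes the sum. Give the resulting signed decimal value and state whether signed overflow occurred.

1616; overflow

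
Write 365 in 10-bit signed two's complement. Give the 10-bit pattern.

0101101101

365 is non-negative, so write it directly in 10 bits: 0101101101.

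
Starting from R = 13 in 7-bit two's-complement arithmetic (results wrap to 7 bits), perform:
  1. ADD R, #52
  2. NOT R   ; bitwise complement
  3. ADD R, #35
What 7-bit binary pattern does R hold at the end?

1100001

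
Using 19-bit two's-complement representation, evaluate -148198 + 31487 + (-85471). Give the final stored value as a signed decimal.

-202182

-148198 + 31487 = -116711 (1100011100000011001)
-116711 + (-85471) = -202182 (1001110101000111010)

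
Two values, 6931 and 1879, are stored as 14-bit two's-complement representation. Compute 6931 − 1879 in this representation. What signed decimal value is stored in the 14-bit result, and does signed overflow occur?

5052; no overflow

6931 → 01101100010011
1879 → 00011101010111
Subtract via negate-and-add: invert 00011101010111 + 1 = 11100010101001 (i.e. -1879).
  01101100010011
+ 11100010101001
= 01001110111100  (discard carry-out 1)
Result 01001110111100: MSB = 0 → value 5052.
Addends (after negating the subtrahend) have opposite signs, so signed overflow cannot occur.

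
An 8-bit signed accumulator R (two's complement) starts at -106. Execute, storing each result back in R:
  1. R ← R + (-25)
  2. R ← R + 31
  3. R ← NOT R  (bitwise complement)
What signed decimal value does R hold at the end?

Start: R = -106 = 10010110.
R = -106 + (-25) = -131; wraps to 125 = 01111101
R = 125 + 31 = 156; wraps to -100 = 10011100
R = NOT 10011100 = 01100011 = 99

99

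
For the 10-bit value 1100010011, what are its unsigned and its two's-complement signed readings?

unsigned = 787, signed = -237

Unsigned: 1100010011 = 787.
Signed: MSB=1 → 787 − 1024 = -237.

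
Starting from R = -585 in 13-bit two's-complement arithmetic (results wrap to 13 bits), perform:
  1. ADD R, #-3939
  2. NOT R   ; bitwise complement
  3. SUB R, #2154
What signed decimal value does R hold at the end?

2369

Start: R = -585 = 1110110110111.
R = -585 + (-3939) = -4524; wraps to 3668 = 0111001010100
R = NOT 0111001010100 = 1000110101011 = -3669
R = -3669 − 2154 = -5823; wraps to 2369 = 0100101000001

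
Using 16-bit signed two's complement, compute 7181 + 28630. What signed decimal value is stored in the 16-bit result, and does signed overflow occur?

7181 → 0001110000001101
28630 → 0110111111010110
  0001110000001101
+ 0110111111010110
= 1000101111100011
Result 1000101111100011: MSB = 1 → 35811 − 65536 = -29725.
Both addends are non-negative but the stored result is negative: signed overflow. The true value 7181 + 28630 = 35811 lies outside [-32768, 32767].

-29725; overflow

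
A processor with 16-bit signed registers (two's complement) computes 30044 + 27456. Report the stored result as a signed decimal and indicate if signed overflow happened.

-8036; overflow

30044 → 0111010101011100
27456 → 0110101101000000
  0111010101011100
+ 0110101101000000
= 1110000010011100
Result 1110000010011100: MSB = 1 → 57500 − 65536 = -8036.
Both addends are non-negative but the stored result is negative: signed overflow. The true value 30044 + 27456 = 57500 lies outside [-32768, 32767].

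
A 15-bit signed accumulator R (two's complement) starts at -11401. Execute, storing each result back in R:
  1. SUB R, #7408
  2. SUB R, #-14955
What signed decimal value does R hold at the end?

-3854

Start: R = -11401 = 101001101110111.
R = -11401 − 7408 = -18809; wraps to 13959 = 011011010000111
R = 13959 − (-14955) = 28914; wraps to -3854 = 111000011110010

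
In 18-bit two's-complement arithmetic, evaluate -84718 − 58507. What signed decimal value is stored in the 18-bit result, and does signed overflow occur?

118919; overflow

-84718 → 101011010100010010
58507 → 001110010010001011
Subtract via negate-and-add: invert 001110010010001011 + 1 = 110001101101110101 (i.e. -58507).
  101011010100010010
+ 110001101101110101
= 011101000010000111  (discard carry-out 1)
Result 011101000010000111: MSB = 0 → value 118919.
Both addends (after negating the subtrahend) are negative but the stored result is non-negative: signed overflow. The true value -84718 − 58507 = -143225 lies outside [-131072, 131071].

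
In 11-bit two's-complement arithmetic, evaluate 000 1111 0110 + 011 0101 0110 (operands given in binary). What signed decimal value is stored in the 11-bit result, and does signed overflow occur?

000 1111 0110 → 00011110110 = 246 (signed)
011 0101 0110 → 01101010110 = 854 (signed)
  00011110110
+ 01101010110
= 10001001100
Result 10001001100: MSB = 1 → 1100 − 2048 = -948.
Both addends are non-negative but the stored result is negative: signed overflow. The true value 246 + 854 = 1100 lies outside [-1024, 1023].

-948; overflow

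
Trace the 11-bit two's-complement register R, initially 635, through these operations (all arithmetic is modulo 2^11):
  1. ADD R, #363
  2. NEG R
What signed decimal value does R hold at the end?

Start: R = 635 = 01001111011.
R = 635 + 363 = 998 = 01111100110
R = −(998) = -998 = 10000011010

-998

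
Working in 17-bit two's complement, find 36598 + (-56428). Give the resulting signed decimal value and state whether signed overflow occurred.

-19830; no overflow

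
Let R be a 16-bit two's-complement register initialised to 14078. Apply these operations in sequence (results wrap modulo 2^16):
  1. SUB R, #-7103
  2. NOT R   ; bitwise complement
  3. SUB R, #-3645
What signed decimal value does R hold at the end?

-17537

Start: R = 14078 = 0011011011111110.
R = 14078 − (-7103) = 21181 = 0101001010111101
R = NOT 0101001010111101 = 1010110101000010 = -21182
R = -21182 − (-3645) = -17537 = 1011101101111111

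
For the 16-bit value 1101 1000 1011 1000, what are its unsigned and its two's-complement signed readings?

unsigned = 55480, signed = -10056

Unsigned: 1101100010111000 = 55480.
Signed: MSB=1 → 55480 − 65536 = -10056.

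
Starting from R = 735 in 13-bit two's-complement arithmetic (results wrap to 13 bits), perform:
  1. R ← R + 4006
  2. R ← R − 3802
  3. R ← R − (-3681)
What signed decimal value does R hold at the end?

Start: R = 735 = 0001011011111.
R = 735 + 4006 = 4741; wraps to -3451 = 1001010000101
R = -3451 − 3802 = -7253; wraps to 939 = 0001110101011
R = 939 − (-3681) = 4620; wraps to -3572 = 1001000001100

-3572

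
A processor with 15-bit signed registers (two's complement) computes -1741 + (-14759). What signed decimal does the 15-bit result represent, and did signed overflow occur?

-1741 → 111100100110011
-14759 → 100011001011001
  111100100110011
+ 100011001011001
= 011111110001100  (discard carry-out 1)
Result 011111110001100: MSB = 0 → value 16268.
Both addends are negative but the stored result is non-negative: signed overflow. The true value -1741 + (-14759) = -16500 lies outside [-16384, 16383].

16268; overflow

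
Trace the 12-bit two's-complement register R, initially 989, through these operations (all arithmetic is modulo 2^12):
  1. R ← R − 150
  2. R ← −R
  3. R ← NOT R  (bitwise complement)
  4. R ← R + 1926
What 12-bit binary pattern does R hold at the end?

101011001100

Start: R = 989 = 001111011101.
R = 989 − 150 = 839 = 001101000111
R = −(839) = -839 = 110010111001
R = NOT 110010111001 = 001101000110 = 838
R = 838 + 1926 = 2764; wraps to -1332 = 101011001100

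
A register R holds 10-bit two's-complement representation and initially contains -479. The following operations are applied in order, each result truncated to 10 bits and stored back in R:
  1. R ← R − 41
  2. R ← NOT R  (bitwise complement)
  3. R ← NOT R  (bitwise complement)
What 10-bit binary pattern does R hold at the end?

Start: R = -479 = 1000100001.
R = -479 − 41 = -520; wraps to 504 = 0111111000
R = NOT 0111111000 = 1000000111 = -505
R = NOT 1000000111 = 0111111000 = 504

0111111000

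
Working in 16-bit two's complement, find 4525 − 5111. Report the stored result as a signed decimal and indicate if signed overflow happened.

-586; no overflow

4525 → 0001000110101101
5111 → 0001001111110111
Subtract via negate-and-add: invert 0001001111110111 + 1 = 1110110000001001 (i.e. -5111).
  0001000110101101
+ 1110110000001001
= 1111110110110110
Result 1111110110110110: MSB = 1 → 64950 − 65536 = -586.
Addends (after negating the subtrahend) have opposite signs, so signed overflow cannot occur.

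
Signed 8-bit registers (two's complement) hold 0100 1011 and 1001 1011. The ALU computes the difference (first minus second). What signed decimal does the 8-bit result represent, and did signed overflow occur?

0100 1011 → 01001011 = 75 (signed)
1001 1011 → 10011011 = -101 (signed)
Subtract via negate-and-add: invert 10011011 + 1 = 01100101 (i.e. 101).
  01001011
+ 01100101
= 10110000
Result 10110000: MSB = 1 → 176 − 256 = -80.
Both addends (after negating the subtrahend) are non-negative but the stored result is negative: signed overflow. The true value 75 − (-101) = 176 lies outside [-128, 127].

-80; overflow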